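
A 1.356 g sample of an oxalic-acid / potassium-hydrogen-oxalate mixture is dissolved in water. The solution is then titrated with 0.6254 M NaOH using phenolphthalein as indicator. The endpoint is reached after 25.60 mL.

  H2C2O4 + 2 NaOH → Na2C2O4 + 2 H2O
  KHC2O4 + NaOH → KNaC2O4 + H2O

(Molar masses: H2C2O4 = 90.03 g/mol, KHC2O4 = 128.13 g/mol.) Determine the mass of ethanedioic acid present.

0.3766 g

n(NaOH) = 0.02560 × 0.6254 = 0.01601 mol
Let x = n(H2C2O4), y = n(KHC2O4).
Titrant: 2x + 1y = 0.01601;  mass: 90.03x + 128.13y = 1.356
Solving, x = 4.183 × 10^-3 mol, y = 7.644 × 10^-3 mol
mass of H2C2O4 = 4.183 × 10^-3 × 90.03 = 0.3766 g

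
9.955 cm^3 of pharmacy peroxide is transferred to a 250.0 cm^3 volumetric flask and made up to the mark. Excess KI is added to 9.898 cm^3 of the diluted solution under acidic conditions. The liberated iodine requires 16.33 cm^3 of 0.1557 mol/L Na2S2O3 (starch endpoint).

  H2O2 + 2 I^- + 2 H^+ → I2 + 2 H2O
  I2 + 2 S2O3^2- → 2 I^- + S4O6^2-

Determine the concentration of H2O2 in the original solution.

n(S2O3^2-) = 0.01633 × 0.1557 = 2.543 × 10^-3 mol
n(I2) = n(S2O3^2-)/2 = 1.271 × 10^-3 mol
n(H2O2) in the aliquot = 1.271 × 10^-3 mol (1:1 ratio)
[H2O2]_dilute = 1.271 × 10^-3 / 0.009898 = 0.1284 mol/L
[H2O2]_original = 0.1284 × 250.0/9.955 = 3.225 mol/L

3.225 mol/L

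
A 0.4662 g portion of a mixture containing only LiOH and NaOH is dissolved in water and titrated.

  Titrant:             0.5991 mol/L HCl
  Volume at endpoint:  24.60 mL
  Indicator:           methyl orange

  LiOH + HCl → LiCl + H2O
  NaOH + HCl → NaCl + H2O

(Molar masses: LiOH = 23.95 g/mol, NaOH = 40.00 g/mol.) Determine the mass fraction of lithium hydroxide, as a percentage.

39.47 %

n(HCl) = 0.02460 × 0.5991 = 0.01474 mol
Let x = n(LiOH), y = n(NaOH).
Titrant: 1x + 1y = 0.01474;  mass: 23.95x + 40.00y = 0.4662
Solving, x = 7.683 × 10^-3 mol, y = 7.055 × 10^-3 mol
mass of LiOH = 7.683 × 10^-3 × 23.95 = 0.1840 g
% LiOH = 0.1840 / 0.4662 × 100 = 39.47 %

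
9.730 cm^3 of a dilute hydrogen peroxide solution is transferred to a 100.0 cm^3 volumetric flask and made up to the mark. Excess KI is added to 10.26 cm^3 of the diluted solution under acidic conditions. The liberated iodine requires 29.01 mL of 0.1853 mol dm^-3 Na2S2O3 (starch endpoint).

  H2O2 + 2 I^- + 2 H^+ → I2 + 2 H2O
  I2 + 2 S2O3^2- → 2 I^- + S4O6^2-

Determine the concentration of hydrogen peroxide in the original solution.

n(S2O3^2-) = 0.02901 × 0.1853 = 5.376 × 10^-3 mol
n(I2) = n(S2O3^2-)/2 = 2.688 × 10^-3 mol
n(H2O2) in the aliquot = 2.688 × 10^-3 mol (1:1 ratio)
[H2O2]_dilute = 2.688 × 10^-3 / 0.01026 = 0.2620 mol/L
[H2O2]_original = 0.2620 × 100.0/9.730 = 2.692 mol/L

2.692 mol/L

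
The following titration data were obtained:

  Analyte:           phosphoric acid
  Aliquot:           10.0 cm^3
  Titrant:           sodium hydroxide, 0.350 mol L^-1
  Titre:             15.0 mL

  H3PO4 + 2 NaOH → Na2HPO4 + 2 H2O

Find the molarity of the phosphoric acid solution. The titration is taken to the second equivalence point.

n(NaOH) = 0.0150 L × 0.350 mol/L = 5.25 × 10^-3 mol
From the 1:2 mole ratio, n(H3PO4) = 1/2 × 5.25 × 10^-3 = 2.62 × 10^-3 mol
[H3PO4] = 2.62 × 10^-3 mol / 0.0100 L = 0.263 mol/L

0.263 mol/L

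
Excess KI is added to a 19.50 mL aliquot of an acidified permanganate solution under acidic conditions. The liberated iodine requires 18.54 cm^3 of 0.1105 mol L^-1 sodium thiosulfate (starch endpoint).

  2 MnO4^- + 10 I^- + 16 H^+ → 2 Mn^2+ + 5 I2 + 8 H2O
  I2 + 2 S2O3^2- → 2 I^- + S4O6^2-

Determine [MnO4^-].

n(S2O3^2-) = 0.01854 × 0.1105 = 2.049 × 10^-3 mol
n(I2) = n(S2O3^2-)/2 = 1.024 × 10^-3 mol
From the 2:5 ratio, n(MnO4^-) in the aliquot = 2/5 × 1.024 × 10^-3 = 4.097 × 10^-4 mol
[MnO4^-] = 4.097 × 10^-4 / 0.01950 = 0.02101 mol/L

0.02101 mol/L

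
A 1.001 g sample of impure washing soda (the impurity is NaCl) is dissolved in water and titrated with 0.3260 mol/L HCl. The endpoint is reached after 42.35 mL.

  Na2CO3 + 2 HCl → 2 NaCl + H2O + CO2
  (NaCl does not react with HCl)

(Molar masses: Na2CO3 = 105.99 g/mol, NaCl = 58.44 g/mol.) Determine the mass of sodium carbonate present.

n(HCl) = 0.04235 × 0.3260 = 0.01381 mol
Let x = n(Na2CO3), y = n(NaCl).
Titrant: 2x = 0.01381;  mass: 105.99x + 58.44y = 1.001
Solving, x = 6.903 × 10^-3 mol, y = 4.609 × 10^-3 mol
mass of Na2CO3 = 6.903 × 10^-3 × 105.99 = 0.7317 g

0.7317 g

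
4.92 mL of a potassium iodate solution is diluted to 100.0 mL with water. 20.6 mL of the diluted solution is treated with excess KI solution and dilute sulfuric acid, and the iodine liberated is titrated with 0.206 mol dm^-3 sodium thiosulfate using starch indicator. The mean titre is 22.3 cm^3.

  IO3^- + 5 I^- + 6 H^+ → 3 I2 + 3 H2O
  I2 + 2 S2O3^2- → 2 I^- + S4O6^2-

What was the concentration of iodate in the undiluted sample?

n(S2O3^2-) = 0.0223 × 0.206 = 4.59 × 10^-3 mol
n(I2) = n(S2O3^2-)/2 = 2.30 × 10^-3 mol
From the 1:3 ratio, n(IO3^-) in the aliquot = 1/3 × 2.30 × 10^-3 = 7.66 × 10^-4 mol
[IO3^-]_dilute = 7.66 × 10^-4 / 0.0206 = 0.0372 mol/L
[IO3^-]_original = 0.0372 × 100.0/4.92 = 0.755 mol/L

0.755 mol/L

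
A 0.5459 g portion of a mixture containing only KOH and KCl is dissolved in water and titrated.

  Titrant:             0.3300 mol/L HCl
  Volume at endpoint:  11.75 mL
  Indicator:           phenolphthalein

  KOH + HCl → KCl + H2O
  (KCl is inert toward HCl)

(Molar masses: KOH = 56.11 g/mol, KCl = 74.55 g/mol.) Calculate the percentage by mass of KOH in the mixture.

n(HCl) = 0.01175 × 0.3300 = 3.878 × 10^-3 mol
Let x = n(KOH), y = n(KCl).
Titrant: 1x = 3.878 × 10^-3;  mass: 56.11x + 74.55y = 0.5459
Solving, x = 3.877 × 10^-3 mol, y = 4.404 × 10^-3 mol
mass of KOH = 3.877 × 10^-3 × 56.11 = 0.2176 g
% KOH = 0.2176 / 0.5459 × 100 = 39.85 %

39.85 %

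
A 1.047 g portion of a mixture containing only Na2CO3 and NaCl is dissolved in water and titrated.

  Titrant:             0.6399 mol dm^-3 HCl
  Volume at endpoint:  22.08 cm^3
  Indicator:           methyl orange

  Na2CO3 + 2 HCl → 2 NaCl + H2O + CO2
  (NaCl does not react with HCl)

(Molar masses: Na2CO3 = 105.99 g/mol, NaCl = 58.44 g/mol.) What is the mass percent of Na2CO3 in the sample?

n(HCl) = 0.02208 × 0.6399 = 0.01413 mol
Let x = n(Na2CO3), y = n(NaCl).
Titrant: 2x = 0.01413;  mass: 105.99x + 58.44y = 1.047
Solving, x = 7.064 × 10^-3 mol, y = 5.103 × 10^-3 mol
mass of Na2CO3 = 7.064 × 10^-3 × 105.99 = 0.7488 g
% Na2CO3 = 0.7488 / 1.047 × 100 = 71.52 %

71.52 %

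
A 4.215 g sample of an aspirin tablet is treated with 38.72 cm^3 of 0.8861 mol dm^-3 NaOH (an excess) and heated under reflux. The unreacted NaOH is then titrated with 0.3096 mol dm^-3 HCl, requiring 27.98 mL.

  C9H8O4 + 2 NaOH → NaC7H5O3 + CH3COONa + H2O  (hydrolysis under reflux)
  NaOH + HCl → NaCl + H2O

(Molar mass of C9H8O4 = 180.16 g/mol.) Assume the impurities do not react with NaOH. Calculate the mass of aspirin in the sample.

2.310 g

n(NaOH) added = 0.03872 × 0.8861 = 0.03431 mol
n(HCl) used in back-titration = 0.02798 × 0.3096 = 8.663 × 10^-3 mol
n(NaOH) left over = 8.663 × 10^-3 mol (1:1 ratio)
n(NaOH) consumed by analyte = 0.03431 − 8.663 × 10^-3 = 0.02565 mol
From the 1:2 ratio, n(C9H8O4) = 1/2 × 0.02565 = 0.01282 mol
mass of C9H8O4 = 0.01282 × 180.16 = 2.310 g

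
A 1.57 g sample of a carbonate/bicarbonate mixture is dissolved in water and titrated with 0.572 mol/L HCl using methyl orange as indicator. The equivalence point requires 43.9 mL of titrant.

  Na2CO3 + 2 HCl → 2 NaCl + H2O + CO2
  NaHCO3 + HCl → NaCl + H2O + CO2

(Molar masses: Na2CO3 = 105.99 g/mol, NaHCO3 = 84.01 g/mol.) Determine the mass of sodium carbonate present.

0.922 g

n(HCl) = 0.0439 × 0.572 = 0.0251 mol
Let x = n(Na2CO3), y = n(NaHCO3).
Titrant: 2x + 1y = 0.0251;  mass: 105.99x + 84.01y = 1.57
Solving, x = 8.70 × 10^-3 mol, y = 7.71 × 10^-3 mol
mass of Na2CO3 = 8.70 × 10^-3 × 105.99 = 0.922 g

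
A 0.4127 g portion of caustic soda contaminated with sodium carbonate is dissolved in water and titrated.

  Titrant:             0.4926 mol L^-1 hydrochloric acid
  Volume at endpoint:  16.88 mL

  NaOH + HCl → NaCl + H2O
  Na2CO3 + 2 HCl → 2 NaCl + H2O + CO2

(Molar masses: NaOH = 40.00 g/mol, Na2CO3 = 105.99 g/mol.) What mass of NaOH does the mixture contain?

0.08606 g

n(HCl) = 0.01688 × 0.4926 = 8.315 × 10^-3 mol
Let x = n(NaOH), y = n(Na2CO3).
Titrant: 1x + 2y = 8.315 × 10^-3;  mass: 40.00x + 105.99y = 0.4127
Solving, x = 2.151 × 10^-3 mol, y = 3.082 × 10^-3 mol
mass of NaOH = 2.151 × 10^-3 × 40.00 = 0.08606 g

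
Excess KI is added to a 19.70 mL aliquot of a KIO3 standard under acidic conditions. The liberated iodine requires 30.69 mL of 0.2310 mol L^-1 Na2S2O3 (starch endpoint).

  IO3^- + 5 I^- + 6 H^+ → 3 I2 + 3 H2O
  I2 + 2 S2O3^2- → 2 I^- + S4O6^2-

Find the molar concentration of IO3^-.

0.05998 mol/L

n(S2O3^2-) = 0.03069 × 0.2310 = 7.089 × 10^-3 mol
n(I2) = n(S2O3^2-)/2 = 3.545 × 10^-3 mol
From the 1:3 ratio, n(IO3^-) in the aliquot = 1/3 × 3.545 × 10^-3 = 1.182 × 10^-3 mol
[IO3^-] = 1.182 × 10^-3 / 0.01970 = 0.05998 mol/L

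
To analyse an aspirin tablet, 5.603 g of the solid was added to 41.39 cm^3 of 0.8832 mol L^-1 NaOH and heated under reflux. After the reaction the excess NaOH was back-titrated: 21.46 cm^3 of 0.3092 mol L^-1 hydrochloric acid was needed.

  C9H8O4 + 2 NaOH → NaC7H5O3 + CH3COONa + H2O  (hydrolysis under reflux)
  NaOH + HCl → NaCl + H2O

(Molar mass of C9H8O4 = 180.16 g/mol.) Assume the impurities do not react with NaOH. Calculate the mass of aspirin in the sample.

2.695 g

n(NaOH) added = 0.04139 × 0.8832 = 0.03656 mol
n(HCl) used in back-titration = 0.02146 × 0.3092 = 6.635 × 10^-3 mol
n(NaOH) left over = 6.635 × 10^-3 mol (1:1 ratio)
n(NaOH) consumed by analyte = 0.03656 − 6.635 × 10^-3 = 0.02992 mol
From the 1:2 ratio, n(C9H8O4) = 1/2 × 0.02992 = 0.01496 mol
mass of C9H8O4 = 0.01496 × 180.16 = 2.695 g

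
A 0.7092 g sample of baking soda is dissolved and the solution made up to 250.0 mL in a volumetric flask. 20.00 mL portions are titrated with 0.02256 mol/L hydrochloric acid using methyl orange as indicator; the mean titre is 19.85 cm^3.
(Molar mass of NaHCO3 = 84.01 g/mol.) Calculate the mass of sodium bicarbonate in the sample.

0.4703 g

NaHCO3 + HCl → NaCl + H2O + CO2
n(HCl) per titration = 0.01985 × 0.02256 = 4.478 × 10^-4 mol
n(NaHCO3) in each aliquot = 4.478 × 10^-4 mol (1:1 ratio)
n(NaHCO3) in the whole flask = 4.478 × 10^-4 × 250.0/20.00 = 5.598 × 10^-3 mol
mass of NaHCO3 = 5.598 × 10^-3 × 84.01 = 0.4703 g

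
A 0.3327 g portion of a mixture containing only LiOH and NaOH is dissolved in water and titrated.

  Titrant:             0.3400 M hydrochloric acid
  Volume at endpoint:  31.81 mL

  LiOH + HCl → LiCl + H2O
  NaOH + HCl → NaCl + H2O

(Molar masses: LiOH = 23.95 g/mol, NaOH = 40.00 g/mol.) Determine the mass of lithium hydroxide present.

0.1491 g

n(HCl) = 0.03181 × 0.3400 = 0.01082 mol
Let x = n(LiOH), y = n(NaOH).
Titrant: 1x + 1y = 0.01082;  mass: 23.95x + 40.00y = 0.3327
Solving, x = 6.225 × 10^-3 mol, y = 4.590 × 10^-3 mol
mass of LiOH = 6.225 × 10^-3 × 23.95 = 0.1491 g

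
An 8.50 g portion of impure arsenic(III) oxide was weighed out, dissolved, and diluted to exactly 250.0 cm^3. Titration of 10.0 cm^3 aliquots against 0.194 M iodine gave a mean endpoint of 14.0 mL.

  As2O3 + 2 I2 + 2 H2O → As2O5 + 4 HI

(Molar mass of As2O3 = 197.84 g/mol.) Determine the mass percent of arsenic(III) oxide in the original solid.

79.0 %

n(I2) per titration = 0.0140 × 0.194 = 2.72 × 10^-3 mol
From the 1:2 ratio, n(As2O3) in each aliquot = 1/2 × 2.72 × 10^-3 = 1.36 × 10^-3 mol
n(As2O3) in the whole flask = 1.36 × 10^-3 × 250.0/10.0 = 0.0340 mol
mass of As2O3 = 0.0340 × 197.84 = 6.72 g
% As2O3 = 6.72 / 8.50 × 100 = 79.0 %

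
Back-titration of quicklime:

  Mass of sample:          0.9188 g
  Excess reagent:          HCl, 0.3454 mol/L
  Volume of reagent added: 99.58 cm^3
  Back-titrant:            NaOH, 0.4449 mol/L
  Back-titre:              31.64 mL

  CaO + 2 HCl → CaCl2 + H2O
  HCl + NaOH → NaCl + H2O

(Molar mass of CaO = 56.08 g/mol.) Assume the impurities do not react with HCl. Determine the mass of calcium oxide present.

n(HCl) added = 0.09958 × 0.3454 = 0.03439 mol
n(NaOH) used in back-titration = 0.03164 × 0.4449 = 0.01408 mol
n(HCl) left over = 0.01408 mol (1:1 ratio)
n(HCl) consumed by analyte = 0.03439 − 0.01408 = 0.02032 mol
From the 1:2 ratio, n(CaO) = 1/2 × 0.02032 = 0.01016 mol
mass of CaO = 0.01016 × 56.08 = 0.5697 g

0.5697 g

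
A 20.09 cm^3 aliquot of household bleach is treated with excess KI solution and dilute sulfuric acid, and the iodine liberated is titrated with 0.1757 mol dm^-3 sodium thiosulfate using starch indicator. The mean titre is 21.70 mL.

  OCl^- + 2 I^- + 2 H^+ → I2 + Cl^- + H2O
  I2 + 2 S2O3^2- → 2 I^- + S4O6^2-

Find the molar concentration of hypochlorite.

n(S2O3^2-) = 0.02170 × 0.1757 = 3.813 × 10^-3 mol
n(I2) = n(S2O3^2-)/2 = 1.906 × 10^-3 mol
n(OCl^-) in the aliquot = 1.906 × 10^-3 mol (1:1 ratio)
[OCl^-] = 1.906 × 10^-3 / 0.02009 = 0.09489 mol/L

0.09489 mol/L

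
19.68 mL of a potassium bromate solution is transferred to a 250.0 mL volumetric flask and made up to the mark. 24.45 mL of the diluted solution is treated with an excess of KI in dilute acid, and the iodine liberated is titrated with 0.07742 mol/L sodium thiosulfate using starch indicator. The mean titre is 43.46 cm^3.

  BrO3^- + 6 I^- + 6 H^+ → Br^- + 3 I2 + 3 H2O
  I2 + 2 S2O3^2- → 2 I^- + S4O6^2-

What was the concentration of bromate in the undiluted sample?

n(S2O3^2-) = 0.04346 × 0.07742 = 3.365 × 10^-3 mol
n(I2) = n(S2O3^2-)/2 = 1.682 × 10^-3 mol
From the 1:3 ratio, n(BrO3^-) in the aliquot = 1/3 × 1.682 × 10^-3 = 5.608 × 10^-4 mol
[BrO3^-]_dilute = 5.608 × 10^-4 / 0.02445 = 0.02294 mol/L
[BrO3^-]_original = 0.02294 × 250.0/19.68 = 0.2914 mol/L

0.2914 mol/L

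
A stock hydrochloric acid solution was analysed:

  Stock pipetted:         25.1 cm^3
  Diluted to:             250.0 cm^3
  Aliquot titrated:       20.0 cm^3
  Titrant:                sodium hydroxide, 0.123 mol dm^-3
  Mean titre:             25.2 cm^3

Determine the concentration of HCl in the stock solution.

HCl + NaOH → NaCl + H2O
n(NaOH) = 0.0252 × 0.123 = 3.10 × 10^-3 mol
n(HCl) in the aliquot = 3.10 × 10^-3 mol (1:1 ratio)
[HCl]_dilute = 3.10 × 10^-3 / 0.0200 = 0.155 mol/L
Dilution factor = 250.0 / 25.1 = 9.960
[HCl]_stock = 0.155 × 9.960 = 1.54 mol/L

1.54 mol/L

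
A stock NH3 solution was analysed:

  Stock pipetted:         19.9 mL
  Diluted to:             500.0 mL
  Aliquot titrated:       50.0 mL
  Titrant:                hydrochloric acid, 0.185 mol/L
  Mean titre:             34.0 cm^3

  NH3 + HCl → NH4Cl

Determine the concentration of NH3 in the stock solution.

3.16 mol/L

n(HCl) = 0.0340 × 0.185 = 6.29 × 10^-3 mol
n(NH3) in the aliquot = 6.29 × 10^-3 mol (1:1 ratio)
[NH3]_dilute = 6.29 × 10^-3 / 0.0500 = 0.126 mol/L
Dilution factor = 500.0 / 19.9 = 25.13
[NH3]_stock = 0.126 × 25.13 = 3.16 mol/L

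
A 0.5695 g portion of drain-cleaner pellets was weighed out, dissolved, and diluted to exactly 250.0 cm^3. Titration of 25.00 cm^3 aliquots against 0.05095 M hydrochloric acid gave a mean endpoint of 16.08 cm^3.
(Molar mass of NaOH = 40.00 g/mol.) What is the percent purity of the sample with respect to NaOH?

57.54 %

NaOH + HCl → NaCl + H2O
n(HCl) per titration = 0.01608 × 0.05095 = 8.193 × 10^-4 mol
n(NaOH) in each aliquot = 8.193 × 10^-4 mol (1:1 ratio)
n(NaOH) in the whole flask = 8.193 × 10^-4 × 250.0/25.00 = 8.193 × 10^-3 mol
mass of NaOH = 8.193 × 10^-3 × 40.00 = 0.3277 g
% NaOH = 0.3277 / 0.5695 × 100 = 57.54 %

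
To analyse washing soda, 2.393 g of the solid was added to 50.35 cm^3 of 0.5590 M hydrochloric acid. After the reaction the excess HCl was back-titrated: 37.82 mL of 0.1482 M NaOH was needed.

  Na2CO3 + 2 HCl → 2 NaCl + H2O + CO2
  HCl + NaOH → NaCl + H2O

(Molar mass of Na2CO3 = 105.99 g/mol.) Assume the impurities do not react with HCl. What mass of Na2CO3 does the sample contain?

n(HCl) added = 0.05035 × 0.5590 = 0.02815 mol
n(NaOH) used in back-titration = 0.03782 × 0.1482 = 5.605 × 10^-3 mol
n(HCl) left over = 5.605 × 10^-3 mol (1:1 ratio)
n(HCl) consumed by analyte = 0.02815 − 5.605 × 10^-3 = 0.02254 mol
From the 1:2 ratio, n(Na2CO3) = 1/2 × 0.02254 = 0.01127 mol
mass of Na2CO3 = 0.01127 × 105.99 = 1.195 g

1.195 g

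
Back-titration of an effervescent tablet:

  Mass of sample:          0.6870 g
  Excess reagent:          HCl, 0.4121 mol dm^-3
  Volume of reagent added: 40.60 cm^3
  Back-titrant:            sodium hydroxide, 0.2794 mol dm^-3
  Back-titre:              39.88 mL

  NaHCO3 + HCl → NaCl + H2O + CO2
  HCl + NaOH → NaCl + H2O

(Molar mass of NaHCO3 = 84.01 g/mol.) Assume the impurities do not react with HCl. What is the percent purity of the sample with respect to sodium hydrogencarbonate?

68.34 %

n(HCl) added = 0.04060 × 0.4121 = 0.01673 mol
n(NaOH) used in back-titration = 0.03988 × 0.2794 = 0.01114 mol
n(HCl) left over = 0.01114 mol (1:1 ratio)
n(HCl) consumed by analyte = 0.01673 − 0.01114 = 5.589 × 10^-3 mol
n(NaHCO3) = 5.589 × 10^-3 mol (1:1 ratio)
mass of NaHCO3 = 5.589 × 10^-3 × 84.01 = 0.4695 g
% NaHCO3 = 0.4695 / 0.6870 × 100 = 68.34 %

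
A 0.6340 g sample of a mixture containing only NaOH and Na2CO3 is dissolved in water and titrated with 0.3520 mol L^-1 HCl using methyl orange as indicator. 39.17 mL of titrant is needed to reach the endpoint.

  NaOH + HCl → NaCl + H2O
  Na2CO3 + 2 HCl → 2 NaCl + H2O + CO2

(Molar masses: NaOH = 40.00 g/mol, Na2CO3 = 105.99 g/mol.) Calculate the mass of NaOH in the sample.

0.2976 g

n(HCl) = 0.03917 × 0.3520 = 0.01379 mol
Let x = n(NaOH), y = n(Na2CO3).
Titrant: 1x + 2y = 0.01379;  mass: 40.00x + 105.99y = 0.6340
Solving, x = 7.440 × 10^-3 mol, y = 3.174 × 10^-3 mol
mass of NaOH = 7.440 × 10^-3 × 40.00 = 0.2976 g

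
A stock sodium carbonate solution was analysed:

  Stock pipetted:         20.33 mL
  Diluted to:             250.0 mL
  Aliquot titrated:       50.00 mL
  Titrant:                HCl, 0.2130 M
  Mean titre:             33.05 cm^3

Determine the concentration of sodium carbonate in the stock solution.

0.8657 M

Na2CO3 + 2 HCl → 2 NaCl + H2O + CO2
n(HCl) = 0.03305 × 0.2130 = 7.040 × 10^-3 mol
From the 1:2 ratio, n(Na2CO3) in the aliquot = 1/2 × 7.040 × 10^-3 = 3.520 × 10^-3 mol
[Na2CO3]_dilute = 3.520 × 10^-3 / 0.05000 = 0.07040 mol/L
Dilution factor = 250.0 / 20.33 = 12.30
[Na2CO3]_stock = 0.07040 × 12.30 = 0.8657 mol/L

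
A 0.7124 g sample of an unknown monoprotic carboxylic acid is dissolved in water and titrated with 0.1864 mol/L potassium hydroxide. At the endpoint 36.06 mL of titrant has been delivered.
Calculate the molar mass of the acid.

106.0 g/mol

n(KOH) = 0.03606 L × 0.1864 mol/L = 6.722 × 10^-3 mol
n(HA) = 6.722 × 10^-3 mol (1:1 ratio)
M = m / n = 0.7124 g / 6.722 × 10^-3 mol = 106.0 g/mol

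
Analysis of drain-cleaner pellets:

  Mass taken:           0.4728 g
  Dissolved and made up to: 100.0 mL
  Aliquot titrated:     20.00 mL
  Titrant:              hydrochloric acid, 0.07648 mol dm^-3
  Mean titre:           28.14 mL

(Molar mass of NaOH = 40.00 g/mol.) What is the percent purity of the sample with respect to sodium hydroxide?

NaOH + HCl → NaCl + H2O
n(HCl) per titration = 0.02814 × 0.07648 = 2.152 × 10^-3 mol
n(NaOH) in each aliquot = 2.152 × 10^-3 mol (1:1 ratio)
n(NaOH) in the whole flask = 2.152 × 10^-3 × 100.0/20.00 = 0.01076 mol
mass of NaOH = 0.01076 × 40.00 = 0.4304 g
% NaOH = 0.4304 / 0.4728 × 100 = 91.04 %

91.04 %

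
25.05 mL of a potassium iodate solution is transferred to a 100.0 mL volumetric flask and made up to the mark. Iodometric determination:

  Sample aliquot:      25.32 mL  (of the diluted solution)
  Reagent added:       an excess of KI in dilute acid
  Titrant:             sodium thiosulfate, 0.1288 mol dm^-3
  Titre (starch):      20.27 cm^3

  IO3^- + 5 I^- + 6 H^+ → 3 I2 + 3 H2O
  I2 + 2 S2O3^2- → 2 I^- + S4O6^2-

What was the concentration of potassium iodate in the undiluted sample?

0.06860 mol/L

n(S2O3^2-) = 0.02027 × 0.1288 = 2.611 × 10^-3 mol
n(I2) = n(S2O3^2-)/2 = 1.305 × 10^-3 mol
From the 1:3 ratio, n(IO3^-) in the aliquot = 1/3 × 1.305 × 10^-3 = 4.351 × 10^-4 mol
[IO3^-]_dilute = 4.351 × 10^-4 / 0.02532 = 0.01719 mol/L
[IO3^-]_original = 0.01719 × 100.0/25.05 = 0.06860 mol/L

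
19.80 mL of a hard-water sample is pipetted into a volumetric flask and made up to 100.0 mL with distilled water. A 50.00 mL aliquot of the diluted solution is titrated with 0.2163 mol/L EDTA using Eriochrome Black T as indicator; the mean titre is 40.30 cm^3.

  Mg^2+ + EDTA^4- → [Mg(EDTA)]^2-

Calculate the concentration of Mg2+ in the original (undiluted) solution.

0.8805 mol/L

n(EDTA) = 0.04030 × 0.2163 = 8.717 × 10^-3 mol
n(Mg2+) in the aliquot = 8.717 × 10^-3 mol (1:1 ratio)
[Mg2+]_dilute = 8.717 × 10^-3 / 0.05000 = 0.1743 mol/L
Dilution factor = 100.0 / 19.80 = 5.051
[Mg2+]_stock = 0.1743 × 5.051 = 0.8805 mol/L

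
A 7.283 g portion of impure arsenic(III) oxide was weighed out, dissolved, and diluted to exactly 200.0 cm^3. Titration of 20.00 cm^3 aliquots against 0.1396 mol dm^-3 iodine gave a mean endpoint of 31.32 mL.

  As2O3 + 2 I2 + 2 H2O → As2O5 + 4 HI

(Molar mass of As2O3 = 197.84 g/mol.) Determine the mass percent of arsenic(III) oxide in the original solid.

59.39 %

n(I2) per titration = 0.03132 × 0.1396 = 4.372 × 10^-3 mol
From the 1:2 ratio, n(As2O3) in each aliquot = 1/2 × 4.372 × 10^-3 = 2.186 × 10^-3 mol
n(As2O3) in the whole flask = 2.186 × 10^-3 × 200.0/20.00 = 0.02186 mol
mass of As2O3 = 0.02186 × 197.84 = 4.325 g
% As2O3 = 4.325 / 7.283 × 100 = 59.39 %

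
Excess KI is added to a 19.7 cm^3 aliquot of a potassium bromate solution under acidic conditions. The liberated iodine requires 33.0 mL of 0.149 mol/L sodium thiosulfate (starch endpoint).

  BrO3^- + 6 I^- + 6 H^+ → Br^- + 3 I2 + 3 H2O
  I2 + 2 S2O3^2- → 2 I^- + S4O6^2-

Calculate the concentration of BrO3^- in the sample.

n(S2O3^2-) = 0.0330 × 0.149 = 4.92 × 10^-3 mol
n(I2) = n(S2O3^2-)/2 = 2.46 × 10^-3 mol
From the 1:3 ratio, n(BrO3^-) in the aliquot = 1/3 × 2.46 × 10^-3 = 8.19 × 10^-4 mol
[BrO3^-] = 8.19 × 10^-4 / 0.0197 = 0.0416 mol/L

0.0416 mol/L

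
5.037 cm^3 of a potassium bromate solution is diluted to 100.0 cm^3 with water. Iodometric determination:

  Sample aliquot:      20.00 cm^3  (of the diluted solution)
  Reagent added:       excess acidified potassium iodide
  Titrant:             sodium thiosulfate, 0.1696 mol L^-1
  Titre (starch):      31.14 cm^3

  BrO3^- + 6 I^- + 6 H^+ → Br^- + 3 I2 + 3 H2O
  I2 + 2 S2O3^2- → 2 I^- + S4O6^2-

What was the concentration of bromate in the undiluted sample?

n(S2O3^2-) = 0.03114 × 0.1696 = 5.281 × 10^-3 mol
n(I2) = n(S2O3^2-)/2 = 2.641 × 10^-3 mol
From the 1:3 ratio, n(BrO3^-) in the aliquot = 1/3 × 2.641 × 10^-3 = 8.802 × 10^-4 mol
[BrO3^-]_dilute = 8.802 × 10^-4 / 0.02000 = 0.04401 mol/L
[BrO3^-]_original = 0.04401 × 100.0/5.037 = 0.8738 mol/L

0.8738 mol/L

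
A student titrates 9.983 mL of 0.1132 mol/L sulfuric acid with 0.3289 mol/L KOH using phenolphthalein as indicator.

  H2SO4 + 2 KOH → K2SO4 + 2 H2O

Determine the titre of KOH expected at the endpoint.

n(H2SO4) = 0.009983 L × 0.1132 mol/L = 1.130 × 10^-3 mol
From the 2:1 stoichiometry, n(KOH) = 2/1 × 1.130 × 10^-3 = 2.260 × 10^-3 mol
V(KOH) = 2.260 × 10^-3 mol / 0.3289 mol/L = 0.006872 L = 6.872 mL

6.872 mL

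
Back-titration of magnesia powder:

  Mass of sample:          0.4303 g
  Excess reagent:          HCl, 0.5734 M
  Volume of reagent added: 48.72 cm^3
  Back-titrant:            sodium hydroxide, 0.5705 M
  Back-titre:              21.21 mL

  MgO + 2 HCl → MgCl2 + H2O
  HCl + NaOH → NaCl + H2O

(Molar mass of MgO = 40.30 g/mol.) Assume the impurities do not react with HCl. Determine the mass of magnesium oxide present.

0.3191 g

n(HCl) added = 0.04872 × 0.5734 = 0.02794 mol
n(NaOH) used in back-titration = 0.02121 × 0.5705 = 0.01210 mol
n(HCl) left over = 0.01210 mol (1:1 ratio)
n(HCl) consumed by analyte = 0.02794 − 0.01210 = 0.01584 mol
From the 1:2 ratio, n(MgO) = 1/2 × 0.01584 = 7.918 × 10^-3 mol
mass of MgO = 7.918 × 10^-3 × 40.30 = 0.3191 g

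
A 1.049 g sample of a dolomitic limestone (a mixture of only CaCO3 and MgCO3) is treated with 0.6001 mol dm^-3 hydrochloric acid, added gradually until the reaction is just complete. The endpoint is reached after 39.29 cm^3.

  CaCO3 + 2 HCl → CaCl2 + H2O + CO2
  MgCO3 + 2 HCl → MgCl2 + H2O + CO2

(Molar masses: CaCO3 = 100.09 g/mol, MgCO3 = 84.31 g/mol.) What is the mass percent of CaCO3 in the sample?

33.30 %

n(HCl) = 0.03929 × 0.6001 = 0.02358 mol
Let x = n(CaCO3), y = n(MgCO3).
Titrant: 2x + 2y = 0.02358;  mass: 100.09x + 84.31y = 1.049
Solving, x = 3.490 × 10^-3 mol, y = 8.299 × 10^-3 mol
mass of CaCO3 = 3.490 × 10^-3 × 100.09 = 0.3493 g
% CaCO3 = 0.3493 / 1.049 × 100 = 33.30 %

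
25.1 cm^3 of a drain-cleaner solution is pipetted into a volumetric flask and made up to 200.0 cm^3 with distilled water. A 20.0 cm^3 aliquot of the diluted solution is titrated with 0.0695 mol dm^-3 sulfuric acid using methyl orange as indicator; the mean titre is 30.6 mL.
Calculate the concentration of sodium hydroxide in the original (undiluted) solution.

1.69 mol/L

2 NaOH + H2SO4 → Na2SO4 + 2 H2O
n(H2SO4) = 0.0306 × 0.0695 = 2.13 × 10^-3 mol
From the 2:1 ratio, n(NaOH) in the aliquot = 2/1 × 2.13 × 10^-3 = 4.25 × 10^-3 mol
[NaOH]_dilute = 4.25 × 10^-3 / 0.0200 = 0.213 mol/L
Dilution factor = 200.0 / 25.1 = 7.968
[NaOH]_stock = 0.213 × 7.968 = 1.69 mol/L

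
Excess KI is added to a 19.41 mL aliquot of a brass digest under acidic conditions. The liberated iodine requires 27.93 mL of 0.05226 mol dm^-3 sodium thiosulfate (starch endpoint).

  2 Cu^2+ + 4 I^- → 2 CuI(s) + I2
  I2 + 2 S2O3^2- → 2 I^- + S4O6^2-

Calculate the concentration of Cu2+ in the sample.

n(S2O3^2-) = 0.02793 × 0.05226 = 1.460 × 10^-3 mol
n(I2) = n(S2O3^2-)/2 = 7.298 × 10^-4 mol
From the 2:1 ratio, n(Cu2+) in the aliquot = 2/1 × 7.298 × 10^-4 = 1.460 × 10^-3 mol
[Cu2+] = 1.460 × 10^-3 / 0.01941 = 0.07520 mol/L

0.07520 mol/L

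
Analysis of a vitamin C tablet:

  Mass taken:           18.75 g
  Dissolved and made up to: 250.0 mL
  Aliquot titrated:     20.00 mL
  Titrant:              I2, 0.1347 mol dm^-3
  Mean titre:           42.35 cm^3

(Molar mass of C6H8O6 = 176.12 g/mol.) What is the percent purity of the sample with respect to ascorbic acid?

C6H8O6 + I2 → C6H6O6 + 2 HI
n(I2) per titration = 0.04235 × 0.1347 = 5.705 × 10^-3 mol
n(C6H8O6) in each aliquot = 5.705 × 10^-3 mol (1:1 ratio)
n(C6H8O6) in the whole flask = 5.705 × 10^-3 × 250.0/20.00 = 0.07131 mol
mass of C6H8O6 = 0.07131 × 176.12 = 12.56 g
% C6H8O6 = 12.56 / 18.75 × 100 = 66.98 %

66.98 %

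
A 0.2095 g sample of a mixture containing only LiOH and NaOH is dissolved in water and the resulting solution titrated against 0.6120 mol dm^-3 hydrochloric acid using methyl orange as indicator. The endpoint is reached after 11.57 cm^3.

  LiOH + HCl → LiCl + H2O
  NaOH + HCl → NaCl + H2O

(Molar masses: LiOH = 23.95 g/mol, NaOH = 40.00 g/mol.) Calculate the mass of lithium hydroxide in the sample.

0.1100 g

n(HCl) = 0.01157 × 0.6120 = 7.081 × 10^-3 mol
Let x = n(LiOH), y = n(NaOH).
Titrant: 1x + 1y = 7.081 × 10^-3;  mass: 23.95x + 40.00y = 0.2095
Solving, x = 4.594 × 10^-3 mol, y = 2.487 × 10^-3 mol
mass of LiOH = 4.594 × 10^-3 × 23.95 = 0.1100 g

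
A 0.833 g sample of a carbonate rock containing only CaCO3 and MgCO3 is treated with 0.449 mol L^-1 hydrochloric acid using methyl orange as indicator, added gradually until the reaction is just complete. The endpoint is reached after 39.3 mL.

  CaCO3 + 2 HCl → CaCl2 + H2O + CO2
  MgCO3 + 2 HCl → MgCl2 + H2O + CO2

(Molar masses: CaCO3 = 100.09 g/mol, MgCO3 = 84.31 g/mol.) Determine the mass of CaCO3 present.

n(HCl) = 0.0393 × 0.449 = 0.0176 mol
Let x = n(CaCO3), y = n(MgCO3).
Titrant: 2x + 2y = 0.0176;  mass: 100.09x + 84.31y = 0.833
Solving, x = 5.65 × 10^-3 mol, y = 3.17 × 10^-3 mol
mass of CaCO3 = 5.65 × 10^-3 × 100.09 = 0.565 g

0.565 g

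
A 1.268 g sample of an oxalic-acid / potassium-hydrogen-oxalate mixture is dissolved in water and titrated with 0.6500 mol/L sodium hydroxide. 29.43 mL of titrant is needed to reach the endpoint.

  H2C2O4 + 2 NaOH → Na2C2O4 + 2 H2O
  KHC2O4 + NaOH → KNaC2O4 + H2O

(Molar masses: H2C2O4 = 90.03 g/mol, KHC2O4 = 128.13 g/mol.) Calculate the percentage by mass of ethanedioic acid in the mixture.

n(NaOH) = 0.02943 × 0.6500 = 0.01913 mol
Let x = n(H2C2O4), y = n(KHC2O4).
Titrant: 2x + 1y = 0.01913;  mass: 90.03x + 128.13y = 1.268
Solving, x = 7.117 × 10^-3 mol, y = 4.895 × 10^-3 mol
mass of H2C2O4 = 7.117 × 10^-3 × 90.03 = 0.6407 g
% H2C2O4 = 0.6407 / 1.268 × 100 = 50.53 %

50.53 %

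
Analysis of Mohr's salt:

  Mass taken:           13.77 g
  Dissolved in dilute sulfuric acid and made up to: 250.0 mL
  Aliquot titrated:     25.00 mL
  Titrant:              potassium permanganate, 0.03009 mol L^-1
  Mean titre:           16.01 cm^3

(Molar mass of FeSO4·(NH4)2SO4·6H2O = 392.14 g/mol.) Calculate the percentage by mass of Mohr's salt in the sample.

68.59 %

MnO4^- + 5 Fe^2+ + 8 H^+ → Mn^2+ + 5 Fe^3+ + 4 H2O
n(KMnO4) per titration = 0.01601 × 0.03009 = 4.817 × 10^-4 mol
From the 5:1 ratio, n(FeSO4·(NH4)2SO4·6H2O) in each aliquot = 5/1 × 4.817 × 10^-4 = 2.409 × 10^-3 mol
n(FeSO4·(NH4)2SO4·6H2O) in the whole flask = 2.409 × 10^-3 × 250.0/25.00 = 0.02409 mol
mass of FeSO4·(NH4)2SO4·6H2O = 0.02409 × 392.14 = 9.445 g
% FeSO4·(NH4)2SO4·6H2O = 9.445 / 13.77 × 100 = 68.59 %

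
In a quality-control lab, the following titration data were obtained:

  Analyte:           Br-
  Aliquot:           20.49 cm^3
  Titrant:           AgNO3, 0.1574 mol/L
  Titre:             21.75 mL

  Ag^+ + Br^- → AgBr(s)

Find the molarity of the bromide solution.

n(AgNO3) = 0.02175 L × 0.1574 mol/L = 3.423 × 10^-3 mol
n(Br-) = 3.423 × 10^-3 mol (1:1 mole ratio)
[Br-] = 3.423 × 10^-3 mol / 0.02049 L = 0.1671 mol/L

0.1671 mol/L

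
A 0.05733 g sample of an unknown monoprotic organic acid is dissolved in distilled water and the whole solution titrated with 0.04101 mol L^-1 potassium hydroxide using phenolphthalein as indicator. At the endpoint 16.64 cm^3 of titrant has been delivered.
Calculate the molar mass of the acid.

n(KOH) = 0.01664 L × 0.04101 mol/L = 6.824 × 10^-4 mol
n(HA) = 6.824 × 10^-4 mol (1:1 ratio)
M = m / n = 0.05733 g / 6.824 × 10^-4 mol = 84.01 g/mol

84.01 g/mol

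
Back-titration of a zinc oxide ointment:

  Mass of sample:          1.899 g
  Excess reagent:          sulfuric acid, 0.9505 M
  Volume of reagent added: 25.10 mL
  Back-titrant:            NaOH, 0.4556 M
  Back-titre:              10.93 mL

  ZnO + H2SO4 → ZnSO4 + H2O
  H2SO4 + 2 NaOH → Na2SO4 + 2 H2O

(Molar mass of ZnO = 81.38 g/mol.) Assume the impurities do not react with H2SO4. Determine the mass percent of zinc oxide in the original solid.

n(H2SO4) added = 0.02510 × 0.9505 = 0.02386 mol
n(NaOH) used in back-titration = 0.01093 × 0.4556 = 4.980 × 10^-3 mol
From the 1:2 ratio, n(H2SO4) left over = 1/2 × 4.980 × 10^-3 = 2.490 × 10^-3 mol
n(H2SO4) consumed by analyte = 0.02386 − 2.490 × 10^-3 = 0.02137 mol
n(ZnO) = 0.02137 mol (1:1 ratio)
mass of ZnO = 0.02137 × 81.38 = 1.739 g
% ZnO = 1.739 / 1.899 × 100 = 91.57 %

91.57 %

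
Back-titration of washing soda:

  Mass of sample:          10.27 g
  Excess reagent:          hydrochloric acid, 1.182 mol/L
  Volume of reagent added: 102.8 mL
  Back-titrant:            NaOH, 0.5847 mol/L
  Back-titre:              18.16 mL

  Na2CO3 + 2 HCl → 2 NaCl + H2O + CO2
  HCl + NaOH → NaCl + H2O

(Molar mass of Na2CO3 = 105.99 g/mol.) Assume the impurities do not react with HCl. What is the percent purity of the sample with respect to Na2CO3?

n(HCl) added = 0.1028 × 1.182 = 0.1215 mol
n(NaOH) used in back-titration = 0.01816 × 0.5847 = 0.01062 mol
n(HCl) left over = 0.01062 mol (1:1 ratio)
n(HCl) consumed by analyte = 0.1215 − 0.01062 = 0.1109 mol
From the 1:2 ratio, n(Na2CO3) = 1/2 × 0.1109 = 0.05545 mol
mass of Na2CO3 = 0.05545 × 105.99 = 5.877 g
% Na2CO3 = 5.877 / 10.27 × 100 = 57.22 %

57.22 %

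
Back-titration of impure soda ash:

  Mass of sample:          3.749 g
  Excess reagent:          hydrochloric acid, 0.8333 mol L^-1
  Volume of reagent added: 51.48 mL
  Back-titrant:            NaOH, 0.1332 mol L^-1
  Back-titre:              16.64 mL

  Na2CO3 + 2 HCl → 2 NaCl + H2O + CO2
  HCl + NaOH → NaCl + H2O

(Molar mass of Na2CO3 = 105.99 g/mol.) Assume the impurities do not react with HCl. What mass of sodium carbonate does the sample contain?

2.156 g

n(HCl) added = 0.05148 × 0.8333 = 0.04290 mol
n(NaOH) used in back-titration = 0.01664 × 0.1332 = 2.216 × 10^-3 mol
n(HCl) left over = 2.216 × 10^-3 mol (1:1 ratio)
n(HCl) consumed by analyte = 0.04290 − 2.216 × 10^-3 = 0.04068 mol
From the 1:2 ratio, n(Na2CO3) = 1/2 × 0.04068 = 0.02034 mol
mass of Na2CO3 = 0.02034 × 105.99 = 2.156 g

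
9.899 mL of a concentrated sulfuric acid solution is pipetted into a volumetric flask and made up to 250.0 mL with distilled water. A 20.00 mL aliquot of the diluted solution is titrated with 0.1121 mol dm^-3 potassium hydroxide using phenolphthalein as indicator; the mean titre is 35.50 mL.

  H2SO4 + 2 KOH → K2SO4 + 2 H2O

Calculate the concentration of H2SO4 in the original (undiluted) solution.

n(KOH) = 0.03550 × 0.1121 = 3.980 × 10^-3 mol
From the 1:2 ratio, n(H2SO4) in the aliquot = 1/2 × 3.980 × 10^-3 = 1.990 × 10^-3 mol
[H2SO4]_dilute = 1.990 × 10^-3 / 0.02000 = 0.09949 mol/L
Dilution factor = 250.0 / 9.899 = 25.26
[H2SO4]_stock = 0.09949 × 25.26 = 2.513 mol/L

2.513 mol/L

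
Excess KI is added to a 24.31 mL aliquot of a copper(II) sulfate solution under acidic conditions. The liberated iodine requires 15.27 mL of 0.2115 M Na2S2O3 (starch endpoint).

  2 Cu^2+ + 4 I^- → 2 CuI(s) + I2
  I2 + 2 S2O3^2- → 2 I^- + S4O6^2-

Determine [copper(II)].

n(S2O3^2-) = 0.01527 × 0.2115 = 3.230 × 10^-3 mol
n(I2) = n(S2O3^2-)/2 = 1.615 × 10^-3 mol
From the 2:1 ratio, n(Cu2+) in the aliquot = 2/1 × 1.615 × 10^-3 = 3.230 × 10^-3 mol
[Cu2+] = 3.230 × 10^-3 / 0.02431 = 0.1329 mol/L

0.1329 M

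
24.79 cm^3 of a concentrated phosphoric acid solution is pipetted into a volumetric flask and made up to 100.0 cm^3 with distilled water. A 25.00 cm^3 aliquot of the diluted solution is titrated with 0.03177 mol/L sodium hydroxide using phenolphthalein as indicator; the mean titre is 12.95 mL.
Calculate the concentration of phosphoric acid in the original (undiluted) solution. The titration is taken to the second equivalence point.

0.03319 mol/L

H3PO4 + 2 NaOH → Na2HPO4 + 2 H2O
n(NaOH) = 0.01295 × 0.03177 = 4.114 × 10^-4 mol
From the 1:2 ratio, n(H3PO4) in the aliquot = 1/2 × 4.114 × 10^-4 = 2.057 × 10^-4 mol
[H3PO4]_dilute = 2.057 × 10^-4 / 0.02500 = 0.008228 mol/L
Dilution factor = 100.0 / 24.79 = 4.034
[H3PO4]_stock = 0.008228 × 4.034 = 0.03319 mol/L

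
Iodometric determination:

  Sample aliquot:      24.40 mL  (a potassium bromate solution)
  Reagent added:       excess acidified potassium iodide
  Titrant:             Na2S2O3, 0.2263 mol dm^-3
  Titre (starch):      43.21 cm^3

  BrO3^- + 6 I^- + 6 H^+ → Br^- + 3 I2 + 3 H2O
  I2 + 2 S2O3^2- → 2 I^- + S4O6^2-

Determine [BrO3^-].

n(S2O3^2-) = 0.04321 × 0.2263 = 9.778 × 10^-3 mol
n(I2) = n(S2O3^2-)/2 = 4.889 × 10^-3 mol
From the 1:3 ratio, n(BrO3^-) in the aliquot = 1/3 × 4.889 × 10^-3 = 1.630 × 10^-3 mol
[BrO3^-] = 1.630 × 10^-3 / 0.02440 = 0.06679 mol/L

0.06679 mol/L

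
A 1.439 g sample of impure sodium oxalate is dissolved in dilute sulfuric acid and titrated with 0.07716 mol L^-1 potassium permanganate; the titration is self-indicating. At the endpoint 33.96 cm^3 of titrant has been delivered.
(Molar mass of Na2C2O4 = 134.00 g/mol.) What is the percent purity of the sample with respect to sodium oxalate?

61.00 %

2 MnO4^- + 5 C2O4^2- + 16 H^+ → 2 Mn^2+ + 10 CO2 + 8 H2O
n(KMnO4) = 0.03396 L × 0.07716 mol/L = 2.620 × 10^-3 mol
From the 5:2 ratio, n(Na2C2O4) = 5/2 × 2.620 × 10^-3 = 6.551 × 10^-3 mol
mass of Na2C2O4 = 6.551 × 10^-3 × 134.00 g/mol = 0.8778 g
% Na2C2O4 = 0.8778 / 1.439 × 100 = 61.00 %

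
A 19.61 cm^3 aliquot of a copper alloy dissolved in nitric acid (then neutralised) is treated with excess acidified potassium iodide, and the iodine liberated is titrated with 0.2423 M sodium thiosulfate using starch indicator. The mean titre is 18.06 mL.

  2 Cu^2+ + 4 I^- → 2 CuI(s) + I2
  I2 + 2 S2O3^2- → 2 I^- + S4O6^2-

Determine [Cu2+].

n(S2O3^2-) = 0.01806 × 0.2423 = 4.376 × 10^-3 mol
n(I2) = n(S2O3^2-)/2 = 2.188 × 10^-3 mol
From the 2:1 ratio, n(Cu2+) in the aliquot = 2/1 × 2.188 × 10^-3 = 4.376 × 10^-3 mol
[Cu2+] = 4.376 × 10^-3 / 0.01961 = 0.2231 mol/L

0.2231 M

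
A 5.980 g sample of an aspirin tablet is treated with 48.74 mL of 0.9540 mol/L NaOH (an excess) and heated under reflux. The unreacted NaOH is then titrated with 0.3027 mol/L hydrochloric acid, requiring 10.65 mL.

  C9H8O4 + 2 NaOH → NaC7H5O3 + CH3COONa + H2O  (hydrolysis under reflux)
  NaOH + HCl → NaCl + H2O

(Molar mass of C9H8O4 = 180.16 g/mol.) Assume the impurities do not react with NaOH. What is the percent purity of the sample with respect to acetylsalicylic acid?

65.19 %

n(NaOH) added = 0.04874 × 0.9540 = 0.04650 mol
n(HCl) used in back-titration = 0.01065 × 0.3027 = 3.224 × 10^-3 mol
n(NaOH) left over = 3.224 × 10^-3 mol (1:1 ratio)
n(NaOH) consumed by analyte = 0.04650 − 3.224 × 10^-3 = 0.04327 mol
From the 1:2 ratio, n(C9H8O4) = 1/2 × 0.04327 = 0.02164 mol
mass of C9H8O4 = 0.02164 × 180.16 = 3.898 g
% C9H8O4 = 3.898 / 5.980 × 100 = 65.19 %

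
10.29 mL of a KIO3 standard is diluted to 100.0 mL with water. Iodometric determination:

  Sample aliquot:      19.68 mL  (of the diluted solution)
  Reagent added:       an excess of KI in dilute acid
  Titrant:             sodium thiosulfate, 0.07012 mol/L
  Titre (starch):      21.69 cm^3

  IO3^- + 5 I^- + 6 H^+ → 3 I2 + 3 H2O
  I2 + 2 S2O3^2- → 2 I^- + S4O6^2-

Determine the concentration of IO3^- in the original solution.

0.1252 mol/L

n(S2O3^2-) = 0.02169 × 0.07012 = 1.521 × 10^-3 mol
n(I2) = n(S2O3^2-)/2 = 7.605 × 10^-4 mol
From the 1:3 ratio, n(IO3^-) in the aliquot = 1/3 × 7.605 × 10^-4 = 2.535 × 10^-4 mol
[IO3^-]_dilute = 2.535 × 10^-4 / 0.01968 = 0.01288 mol/L
[IO3^-]_original = 0.01288 × 100.0/10.29 = 0.1252 mol/L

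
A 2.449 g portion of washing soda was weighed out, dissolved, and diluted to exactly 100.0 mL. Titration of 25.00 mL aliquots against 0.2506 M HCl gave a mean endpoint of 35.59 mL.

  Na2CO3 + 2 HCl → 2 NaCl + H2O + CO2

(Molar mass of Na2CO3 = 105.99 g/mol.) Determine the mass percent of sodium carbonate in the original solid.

n(HCl) per titration = 0.03559 × 0.2506 = 8.919 × 10^-3 mol
From the 1:2 ratio, n(Na2CO3) in each aliquot = 1/2 × 8.919 × 10^-3 = 4.459 × 10^-3 mol
n(Na2CO3) in the whole flask = 4.459 × 10^-3 × 100.0/25.00 = 0.01784 mol
mass of Na2CO3 = 0.01784 × 105.99 = 1.891 g
% Na2CO3 = 1.891 / 2.449 × 100 = 77.20 %

77.20 %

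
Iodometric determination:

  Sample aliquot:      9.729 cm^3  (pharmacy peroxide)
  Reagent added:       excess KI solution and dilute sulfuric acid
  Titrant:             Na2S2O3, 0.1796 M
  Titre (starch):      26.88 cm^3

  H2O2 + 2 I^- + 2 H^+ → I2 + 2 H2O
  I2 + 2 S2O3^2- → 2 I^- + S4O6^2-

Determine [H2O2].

n(S2O3^2-) = 0.02688 × 0.1796 = 4.828 × 10^-3 mol
n(I2) = n(S2O3^2-)/2 = 2.414 × 10^-3 mol
n(H2O2) in the aliquot = 2.414 × 10^-3 mol (1:1 ratio)
[H2O2] = 2.414 × 10^-3 / 0.009729 = 0.2481 mol/L

0.2481 M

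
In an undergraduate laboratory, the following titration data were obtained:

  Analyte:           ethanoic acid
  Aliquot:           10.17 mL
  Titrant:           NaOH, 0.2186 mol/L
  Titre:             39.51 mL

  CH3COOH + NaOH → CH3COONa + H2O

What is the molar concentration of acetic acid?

n(NaOH) = 0.03951 L × 0.2186 mol/L = 8.637 × 10^-3 mol
n(CH3COOH) = 8.637 × 10^-3 mol (1:1 mole ratio)
[CH3COOH] = 8.637 × 10^-3 mol / 0.01017 L = 0.8493 mol/L

0.8493 mol/L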